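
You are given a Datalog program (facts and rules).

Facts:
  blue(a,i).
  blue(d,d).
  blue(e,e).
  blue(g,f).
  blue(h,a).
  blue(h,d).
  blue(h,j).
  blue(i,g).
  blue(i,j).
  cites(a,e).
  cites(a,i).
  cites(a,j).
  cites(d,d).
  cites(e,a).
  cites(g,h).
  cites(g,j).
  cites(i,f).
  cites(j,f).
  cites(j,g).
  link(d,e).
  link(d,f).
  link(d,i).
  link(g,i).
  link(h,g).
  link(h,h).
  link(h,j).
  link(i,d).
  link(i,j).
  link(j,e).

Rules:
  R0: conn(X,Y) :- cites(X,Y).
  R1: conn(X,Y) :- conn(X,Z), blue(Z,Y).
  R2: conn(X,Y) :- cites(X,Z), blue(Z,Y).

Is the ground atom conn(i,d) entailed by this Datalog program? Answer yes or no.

no

round 1: derive conn(a,e) via R0 from cites(a,e)
round 1: derive conn(a,i) via R0 from cites(a,i)
round 1: derive conn(a,j) via R0 from cites(a,j)
round 1: derive conn(d,d) via R0 from cites(d,d)
round 1: derive conn(e,a) via R0 from cites(e,a)
round 1: derive conn(g,h) via R0 from cites(g,h)
round 1: derive conn(g,j) via R0 from cites(g,j)
round 1: derive conn(i,f) via R0 from cites(i,f)
round 1: derive conn(j,f) via R0 from cites(j,f)
round 1: derive conn(j,g) via R0 from cites(j,g)
round 1: derive conn(a,g) via R2 from cites(a,i), blue(i,g)
round 1: derive conn(e,i) via R2 from cites(e,a), blue(a,i)
round 1: derive conn(g,a) via R2 from cites(g,h), blue(h,a)
round 1: derive conn(g,d) via R2 from cites(g,h), blue(h,d)
round 2: derive conn(a,f) via R1 from conn(a,g), blue(g,f)
round 2: derive conn(e,g) via R1 from conn(e,i), blue(i,g)
round 2: derive conn(e,j) via R1 from conn(e,i), blue(i,j)
round 2: derive conn(g,i) via R1 from conn(g,a), blue(a,i)
round 3: derive conn(e,f) via R1 from conn(e,g), blue(g,f)
round 3: derive conn(g,g) via R1 from conn(g,i), blue(i,g)
round 4: derive conn(g,f) via R1 from conn(g,g), blue(g,f)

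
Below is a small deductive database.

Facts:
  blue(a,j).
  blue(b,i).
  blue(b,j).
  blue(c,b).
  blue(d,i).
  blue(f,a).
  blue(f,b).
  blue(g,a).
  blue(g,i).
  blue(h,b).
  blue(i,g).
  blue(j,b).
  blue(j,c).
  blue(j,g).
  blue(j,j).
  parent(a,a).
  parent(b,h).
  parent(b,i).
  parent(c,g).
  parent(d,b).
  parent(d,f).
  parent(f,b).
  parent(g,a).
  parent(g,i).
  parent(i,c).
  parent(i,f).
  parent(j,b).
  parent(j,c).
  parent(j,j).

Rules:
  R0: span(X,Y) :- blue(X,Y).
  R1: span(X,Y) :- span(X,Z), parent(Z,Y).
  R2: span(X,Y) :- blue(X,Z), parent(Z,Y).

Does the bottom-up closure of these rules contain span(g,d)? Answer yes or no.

round 1: derive span(a,j) via R0 from blue(a,j)
round 1: derive span(b,i) via R0 from blue(b,i)
round 1: derive span(b,j) via R0 from blue(b,j)
round 1: derive span(c,b) via R0 from blue(c,b)
round 1: derive span(d,i) via R0 from blue(d,i)
round 1: derive span(f,a) via R0 from blue(f,a)
round 1: derive span(f,b) via R0 from blue(f,b)
round 1: derive span(g,a) via R0 from blue(g,a)
round 1: derive span(g,i) via R0 from blue(g,i)
round 1: derive span(h,b) via R0 from blue(h,b)
round 1: derive span(i,g) via R0 from blue(i,g)
round 1: derive span(j,b) via R0 from blue(j,b)
round 1: derive span(j,c) via R0 from blue(j,c)
round 1: derive span(j,g) via R0 from blue(j,g)
round 1: derive span(j,j) via R0 from blue(j,j)
round 1: derive span(a,b) via R2 from blue(a,j), parent(j,b)
round 1: derive span(a,c) via R2 from blue(a,j), parent(j,c)
round 1: derive span(b,b) via R2 from blue(b,j), parent(j,b)
round 1: derive span(b,c) via R2 from blue(b,i), parent(i,c)
round 1: derive span(b,f) via R2 from blue(b,i), parent(i,f)
round 1: derive span(c,h) via R2 from blue(c,b), parent(b,h)
round 1: derive span(c,i) via R2 from blue(c,b), parent(b,i)
round 1: derive span(d,c) via R2 from blue(d,i), parent(i,c)
round 1: derive span(d,f) via R2 from blue(d,i), parent(i,f)
round 1: derive span(f,h) via R2 from blue(f,b), parent(b,h)
round 1: derive span(f,i) via R2 from blue(f,b), parent(b,i)
round 1: derive span(g,c) via R2 from blue(g,i), parent(i,c)
round 1: derive span(g,f) via R2 from blue(g,i), parent(i,f)
round 1: derive span(h,h) via R2 from blue(h,b), parent(b,h)
round 1: derive span(h,i) via R2 from blue(h,b), parent(b,i)
round 1: derive span(i,a) via R2 from blue(i,g), parent(g,a)
round 1: derive span(i,i) via R2 from blue(i,g), parent(g,i)
round 1: derive span(j,a) via R2 from blue(j,g), parent(g,a)
round 1: derive span(j,h) via R2 from blue(j,b), parent(b,h)
round 1: derive span(j,i) via R2 from blue(j,b), parent(b,i)
round 2: derive span(a,g) via R1 from span(a,c), parent(c,g)
round 2: derive span(a,h) via R1 from span(a,b), parent(b,h)
round 2: derive span(a,i) via R1 from span(a,b), parent(b,i)
round 2: derive span(b,g) via R1 from span(b,c), parent(c,g)
round 2: derive span(b,h) via R1 from span(b,b), parent(b,h)
round 2: derive span(c,c) via R1 from span(c,i), parent(i,c)
round 2: derive span(c,f) via R1 from span(c,i), parent(i,f)
round 2: derive span(d,b) via R1 from span(d,f), parent(f,b)
round 2: derive span(d,g) via R1 from span(d,c), parent(c,g)
round 2: derive span(f,c) via R1 from span(f,i), parent(i,c)
round 2: derive span(f,f) via R1 from span(f,i), parent(i,f)
round 2: derive span(g,b) via R1 from span(g,f), parent(f,b)
round 2: derive span(g,g) via R1 from span(g,c), parent(c,g)
round 2: derive span(h,c) via R1 from span(h,i), parent(i,c)
round 2: derive span(h,f) via R1 from span(h,i), parent(i,f)
round 2: derive span(i,c) via R1 from span(i,i), parent(i,c)
round 2: derive span(i,f) via R1 from span(i,i), parent(i,f)
round 2: derive span(j,f) via R1 from span(j,i), parent(i,f)
round 3: derive span(a,a) via R1 from span(a,g), parent(g,a)
round 3: derive span(a,f) via R1 from span(a,i), parent(i,f)
round 3: derive span(b,a) via R1 from span(b,g), parent(g,a)
round 3: derive span(c,g) via R1 from span(c,c), parent(c,g)
round 3: derive span(d,a) via R1 from span(d,g), parent(g,a)
round 3: derive span(d,h) via R1 from span(d,b), parent(b,h)
round 3: derive span(f,g) via R1 from span(f,c), parent(c,g)
round 3: derive span(g,h) via R1 from span(g,b), parent(b,h)
round 3: derive span(h,g) via R1 from span(h,c), parent(c,g)
round 3: derive span(i,b) via R1 from span(i,f), parent(f,b)
round 4: derive span(c,a) via R1 from span(c,g), parent(g,a)
round 4: derive span(h,a) via R1 from span(h,g), parent(g,a)
round 4: derive span(i,h) via R1 from span(i,b), parent(b,h)

no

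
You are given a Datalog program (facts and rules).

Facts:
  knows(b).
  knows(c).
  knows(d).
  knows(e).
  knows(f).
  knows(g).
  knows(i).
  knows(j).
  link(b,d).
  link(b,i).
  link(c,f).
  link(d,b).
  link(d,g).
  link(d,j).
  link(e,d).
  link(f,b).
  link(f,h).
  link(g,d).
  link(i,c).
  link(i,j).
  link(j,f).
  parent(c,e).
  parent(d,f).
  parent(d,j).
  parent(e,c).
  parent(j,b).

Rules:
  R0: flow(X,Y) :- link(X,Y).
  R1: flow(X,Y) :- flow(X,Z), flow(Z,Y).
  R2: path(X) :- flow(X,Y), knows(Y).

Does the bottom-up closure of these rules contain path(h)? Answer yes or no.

round 1: derive flow(b,d) via R0 from link(b,d)
round 1: derive flow(b,i) via R0 from link(b,i)
round 1: derive flow(c,f) via R0 from link(c,f)
round 1: derive flow(d,b) via R0 from link(d,b)
round 1: derive flow(d,g) via R0 from link(d,g)
round 1: derive flow(d,j) via R0 from link(d,j)
round 1: derive flow(e,d) via R0 from link(e,d)
round 1: derive flow(f,b) via R0 from link(f,b)
round 1: derive flow(f,h) via R0 from link(f,h)
round 1: derive flow(g,d) via R0 from link(g,d)
round 1: derive flow(i,c) via R0 from link(i,c)
round 1: derive flow(i,j) via R0 from link(i,j)
round 1: derive flow(j,f) via R0 from link(j,f)
round 2: derive flow(b,b) via R1 from flow(b,d), flow(d,b)
round 2: derive flow(b,c) via R1 from flow(b,i), flow(i,c)
round 2: derive flow(b,g) via R1 from flow(b,d), flow(d,g)
round 2: derive flow(b,j) via R1 from flow(b,d), flow(d,j)
round 2: derive flow(c,b) via R1 from flow(c,f), flow(f,b)
round 2: derive flow(c,h) via R1 from flow(c,f), flow(f,h)
round 2: derive flow(d,d) via R1 from flow(d,b), flow(b,d)
round 2: derive flow(d,f) via R1 from flow(d,j), flow(j,f)
round 2: derive flow(d,i) via R1 from flow(d,b), flow(b,i)
round 2: derive flow(e,b) via R1 from flow(e,d), flow(d,b)
round 2: derive flow(e,g) via R1 from flow(e,d), flow(d,g)
round 2: derive flow(e,j) via R1 from flow(e,d), flow(d,j)
round 2: derive flow(f,d) via R1 from flow(f,b), flow(b,d)
round 2: derive flow(f,i) via R1 from flow(f,b), flow(b,i)
round 2: derive flow(g,b) via R1 from flow(g,d), flow(d,b)
round 2: derive flow(g,g) via R1 from flow(g,d), flow(d,g)
round 2: derive flow(g,j) via R1 from flow(g,d), flow(d,j)
round 2: derive flow(i,f) via R1 from flow(i,c), flow(c,f)
round 2: derive flow(j,b) via R1 from flow(j,f), flow(f,b)
round 2: derive flow(j,h) via R1 from flow(j,f), flow(f,h)
round 2: derive path(b) via R2 from flow(b,d), knows(d)
round 2: derive path(c) via R2 from flow(c,f), knows(f)
round 2: derive path(d) via R2 from flow(d,b), knows(b)
round 2: derive path(e) via R2 from flow(e,d), knows(d)
round 2: derive path(f) via R2 from flow(f,b), knows(b)
round 2: derive path(g) via R2 from flow(g,d), knows(d)
round 2: derive path(i) via R2 from flow(i,c), knows(c)
round 2: derive path(j) via R2 from flow(j,f), knows(f)
round 3: derive flow(b,f) via R1 from flow(b,c), flow(c,f)
round 3: derive flow(b,h) via R1 from flow(b,c), flow(c,h)
round 3: derive flow(c,c) via R1 from flow(c,b), flow(b,c)
round 3: derive flow(c,d) via R1 from flow(c,b), flow(b,d)
round 3: derive flow(c,g) via R1 from flow(c,b), flow(b,g)
round 3: derive flow(c,i) via R1 from flow(c,b), flow(b,i)
round 3: derive flow(c,j) via R1 from flow(c,b), flow(b,j)
round 3: derive flow(d,c) via R1 from flow(d,b), flow(b,c)
round 3: derive flow(d,h) via R1 from flow(d,f), flow(f,h)
round 3: derive flow(e,c) via R1 from flow(e,b), flow(b,c)
round 3: derive flow(e,f) via R1 from flow(e,d), flow(d,f)
round 3: derive flow(e,h) via R1 from flow(e,j), flow(j,h)
round 3: derive flow(e,i) via R1 from flow(e,b), flow(b,i)
round 3: derive flow(f,c) via R1 from flow(f,b), flow(b,c)
round 3: derive flow(f,f) via R1 from flow(f,d), flow(d,f)
round 3: derive flow(f,g) via R1 from flow(f,b), flow(b,g)
round 3: derive flow(f,j) via R1 from flow(f,b), flow(b,j)
round 3: derive flow(g,c) via R1 from flow(g,b), flow(b,c)
round 3: derive flow(g,f) via R1 from flow(g,d), flow(d,f)
round 3: derive flow(g,h) via R1 from flow(g,j), flow(j,h)
round 3: derive flow(g,i) via R1 from flow(g,b), flow(b,i)
round 3: derive flow(i,b) via R1 from flow(i,c), flow(c,b)
round 3: derive flow(i,d) via R1 from flow(i,f), flow(f,d)
round 3: derive flow(i,h) via R1 from flow(i,c), flow(c,h)
round 3: derive flow(i,i) via R1 from flow(i,f), flow(f,i)
round 3: derive flow(j,c) via R1 from flow(j,b), flow(b,c)
round 3: derive flow(j,d) via R1 from flow(j,b), flow(b,d)
round 3: derive flow(j,g) via R1 from flow(j,b), flow(b,g)
round 3: derive flow(j,i) via R1 from flow(j,b), flow(b,i)
round 3: derive flow(j,j) via R1 from flow(j,b), flow(b,j)
round 4: derive flow(i,g) via R1 from flow(i,b), flow(b,g)

no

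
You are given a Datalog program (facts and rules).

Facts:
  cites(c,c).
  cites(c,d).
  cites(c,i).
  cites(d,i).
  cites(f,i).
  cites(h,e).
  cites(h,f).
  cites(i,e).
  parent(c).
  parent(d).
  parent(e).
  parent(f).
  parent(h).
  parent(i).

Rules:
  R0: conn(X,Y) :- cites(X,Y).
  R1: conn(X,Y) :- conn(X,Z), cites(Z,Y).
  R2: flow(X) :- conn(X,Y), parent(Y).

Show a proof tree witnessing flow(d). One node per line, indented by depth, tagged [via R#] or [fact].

round 1: derive conn(c,c) via R0 from cites(c,c)
round 1: derive conn(c,d) via R0 from cites(c,d)
round 1: derive conn(c,i) via R0 from cites(c,i)
round 1: derive conn(d,i) via R0 from cites(d,i)
round 1: derive conn(f,i) via R0 from cites(f,i)
round 1: derive conn(h,e) via R0 from cites(h,e)
round 1: derive conn(h,f) via R0 from cites(h,f)
round 1: derive conn(i,e) via R0 from cites(i,e)
round 2: derive conn(c,e) via R1 from conn(c,i), cites(i,e)
round 2: derive conn(d,e) via R1 from conn(d,i), cites(i,e)
round 2: derive conn(f,e) via R1 from conn(f,i), cites(i,e)
round 2: derive conn(h,i) via R1 from conn(h,f), cites(f,i)
round 2: derive flow(c) via R2 from conn(c,c), parent(c)
round 2: derive flow(d) via R2 from conn(d,i), parent(i)
round 2: derive flow(f) via R2 from conn(f,i), parent(i)
round 2: derive flow(h) via R2 from conn(h,e), parent(e)
round 2: derive flow(i) via R2 from conn(i,e), parent(e)

flow(d)  [via R2]
  conn(d,i)  [via R0]
    cites(d,i)  [fact]
  parent(i)  [fact]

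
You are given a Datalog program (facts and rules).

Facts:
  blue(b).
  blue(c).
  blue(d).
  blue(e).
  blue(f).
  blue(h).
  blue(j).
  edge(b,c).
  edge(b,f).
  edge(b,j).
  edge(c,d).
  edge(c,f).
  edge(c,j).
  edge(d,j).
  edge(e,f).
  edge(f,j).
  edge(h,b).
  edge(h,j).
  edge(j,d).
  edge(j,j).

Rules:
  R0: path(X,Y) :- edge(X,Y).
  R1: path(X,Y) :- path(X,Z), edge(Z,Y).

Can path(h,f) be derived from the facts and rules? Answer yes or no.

round 1: derive path(b,c) via R0 from edge(b,c)
round 1: derive path(b,f) via R0 from edge(b,f)
round 1: derive path(b,j) via R0 from edge(b,j)
round 1: derive path(c,d) via R0 from edge(c,d)
round 1: derive path(c,f) via R0 from edge(c,f)
round 1: derive path(c,j) via R0 from edge(c,j)
round 1: derive path(d,j) via R0 from edge(d,j)
round 1: derive path(e,f) via R0 from edge(e,f)
round 1: derive path(f,j) via R0 from edge(f,j)
round 1: derive path(h,b) via R0 from edge(h,b)
round 1: derive path(h,j) via R0 from edge(h,j)
round 1: derive path(j,d) via R0 from edge(j,d)
round 1: derive path(j,j) via R0 from edge(j,j)
round 2: derive path(b,d) via R1 from path(b,c), edge(c,d)
round 2: derive path(d,d) via R1 from path(d,j), edge(j,d)
round 2: derive path(e,j) via R1 from path(e,f), edge(f,j)
round 2: derive path(f,d) via R1 from path(f,j), edge(j,d)
round 2: derive path(h,c) via R1 from path(h,b), edge(b,c)
round 2: derive path(h,d) via R1 from path(h,j), edge(j,d)
round 2: derive path(h,f) via R1 from path(h,b), edge(b,f)
round 3: derive path(e,d) via R1 from path(e,j), edge(j,d)

yes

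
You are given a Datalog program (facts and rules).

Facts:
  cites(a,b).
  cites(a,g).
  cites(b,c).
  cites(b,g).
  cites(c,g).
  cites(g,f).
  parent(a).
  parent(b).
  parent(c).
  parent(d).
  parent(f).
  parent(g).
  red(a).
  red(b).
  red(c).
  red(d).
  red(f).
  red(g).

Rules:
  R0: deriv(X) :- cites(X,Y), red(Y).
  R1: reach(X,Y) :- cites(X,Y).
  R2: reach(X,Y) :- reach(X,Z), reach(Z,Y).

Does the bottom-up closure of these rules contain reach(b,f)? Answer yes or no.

yes

round 1: derive reach(a,b) via R1 from cites(a,b)
round 1: derive reach(a,g) via R1 from cites(a,g)
round 1: derive reach(b,c) via R1 from cites(b,c)
round 1: derive reach(b,g) via R1 from cites(b,g)
round 1: derive reach(c,g) via R1 from cites(c,g)
round 1: derive reach(g,f) via R1 from cites(g,f)
round 2: derive reach(a,c) via R2 from reach(a,b), reach(b,c)
round 2: derive reach(a,f) via R2 from reach(a,g), reach(g,f)
round 2: derive reach(b,f) via R2 from reach(b,g), reach(g,f)
round 2: derive reach(c,f) via R2 from reach(c,g), reach(g,f)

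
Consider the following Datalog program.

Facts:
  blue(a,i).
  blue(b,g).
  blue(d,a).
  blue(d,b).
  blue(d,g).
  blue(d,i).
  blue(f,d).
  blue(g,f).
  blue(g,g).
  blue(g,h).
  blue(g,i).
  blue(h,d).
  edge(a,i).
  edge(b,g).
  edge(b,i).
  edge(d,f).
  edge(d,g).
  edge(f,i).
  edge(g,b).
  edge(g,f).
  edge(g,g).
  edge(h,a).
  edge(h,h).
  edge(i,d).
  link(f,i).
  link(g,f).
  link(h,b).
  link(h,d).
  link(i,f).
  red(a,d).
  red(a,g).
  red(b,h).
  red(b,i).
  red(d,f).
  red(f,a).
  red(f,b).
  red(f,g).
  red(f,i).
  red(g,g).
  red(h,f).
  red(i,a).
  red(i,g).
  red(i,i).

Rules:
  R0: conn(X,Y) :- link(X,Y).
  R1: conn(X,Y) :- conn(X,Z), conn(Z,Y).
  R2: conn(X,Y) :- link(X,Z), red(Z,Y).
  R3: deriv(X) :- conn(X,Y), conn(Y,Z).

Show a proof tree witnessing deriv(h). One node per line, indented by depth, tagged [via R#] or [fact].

round 1: derive conn(f,i) via R0 from link(f,i)
round 1: derive conn(g,f) via R0 from link(g,f)
round 1: derive conn(h,b) via R0 from link(h,b)
round 1: derive conn(h,d) via R0 from link(h,d)
round 1: derive conn(i,f) via R0 from link(i,f)
round 1: derive conn(f,a) via R2 from link(f,i), red(i,a)
round 1: derive conn(f,g) via R2 from link(f,i), red(i,g)
round 1: derive conn(g,a) via R2 from link(g,f), red(f,a)
round 1: derive conn(g,b) via R2 from link(g,f), red(f,b)
round 1: derive conn(g,g) via R2 from link(g,f), red(f,g)
round 1: derive conn(g,i) via R2 from link(g,f), red(f,i)
round 1: derive conn(h,f) via R2 from link(h,d), red(d,f)
round 1: derive conn(h,h) via R2 from link(h,b), red(b,h)
round 1: derive conn(h,i) via R2 from link(h,b), red(b,i)
round 1: derive conn(i,a) via R2 from link(i,f), red(f,a)
round 1: derive conn(i,b) via R2 from link(i,f), red(f,b)
round 1: derive conn(i,g) via R2 from link(i,f), red(f,g)
round 1: derive conn(i,i) via R2 from link(i,f), red(f,i)
round 2: derive conn(f,b) via R1 from conn(f,g), conn(g,b)
round 2: derive conn(f,f) via R1 from conn(f,g), conn(g,f)
round 2: derive conn(h,a) via R1 from conn(h,f), conn(f,a)
round 2: derive conn(h,g) via R1 from conn(h,f), conn(f,g)
round 2: derive deriv(f) via R3 from conn(f,g), conn(g,a)
round 2: derive deriv(g) via R3 from conn(g,f), conn(f,a)
round 2: derive deriv(h) via R3 from conn(h,f), conn(f,a)
round 2: derive deriv(i) via R3 from conn(i,f), conn(f,a)

deriv(h)  [via R3]
  conn(h,f)  [via R2]
    link(h,d)  [fact]
    red(d,f)  [fact]
  conn(f,a)  [via R2]
    link(f,i)  [fact]
    red(i,a)  [fact]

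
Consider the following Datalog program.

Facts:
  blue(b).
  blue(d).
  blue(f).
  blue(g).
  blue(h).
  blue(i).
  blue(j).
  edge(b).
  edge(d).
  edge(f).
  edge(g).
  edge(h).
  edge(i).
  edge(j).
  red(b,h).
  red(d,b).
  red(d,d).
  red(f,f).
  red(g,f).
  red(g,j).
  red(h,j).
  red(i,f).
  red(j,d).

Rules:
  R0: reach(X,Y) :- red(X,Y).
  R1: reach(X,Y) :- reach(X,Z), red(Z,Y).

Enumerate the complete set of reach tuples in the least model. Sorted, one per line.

reach(b,b)
reach(b,d)
reach(b,h)
reach(b,j)
reach(d,b)
reach(d,d)
reach(d,h)
reach(d,j)
reach(f,f)
reach(g,b)
reach(g,d)
reach(g,f)
reach(g,h)
reach(g,j)
reach(h,b)
reach(h,d)
reach(h,h)
reach(h,j)
reach(i,f)
reach(j,b)
reach(j,d)
reach(j,h)
reach(j,j)

round 1: derive reach(b,h) via R0 from red(b,h)
round 1: derive reach(d,b) via R0 from red(d,b)
round 1: derive reach(d,d) via R0 from red(d,d)
round 1: derive reach(f,f) via R0 from red(f,f)
round 1: derive reach(g,f) via R0 from red(g,f)
round 1: derive reach(g,j) via R0 from red(g,j)
round 1: derive reach(h,j) via R0 from red(h,j)
round 1: derive reach(i,f) via R0 from red(i,f)
round 1: derive reach(j,d) via R0 from red(j,d)
round 2: derive reach(b,j) via R1 from reach(b,h), red(h,j)
round 2: derive reach(d,h) via R1 from reach(d,b), red(b,h)
round 2: derive reach(g,d) via R1 from reach(g,j), red(j,d)
round 2: derive reach(h,d) via R1 from reach(h,j), red(j,d)
round 2: derive reach(j,b) via R1 from reach(j,d), red(d,b)
round 3: derive reach(b,d) via R1 from reach(b,j), red(j,d)
round 3: derive reach(d,j) via R1 from reach(d,h), red(h,j)
round 3: derive reach(g,b) via R1 from reach(g,d), red(d,b)
round 3: derive reach(h,b) via R1 from reach(h,d), red(d,b)
round 3: derive reach(j,h) via R1 from reach(j,b), red(b,h)
round 4: derive reach(b,b) via R1 from reach(b,d), red(d,b)
round 4: derive reach(g,h) via R1 from reach(g,b), red(b,h)
round 4: derive reach(h,h) via R1 from reach(h,b), red(b,h)
round 4: derive reach(j,j) via R1 from reach(j,h), red(h,j)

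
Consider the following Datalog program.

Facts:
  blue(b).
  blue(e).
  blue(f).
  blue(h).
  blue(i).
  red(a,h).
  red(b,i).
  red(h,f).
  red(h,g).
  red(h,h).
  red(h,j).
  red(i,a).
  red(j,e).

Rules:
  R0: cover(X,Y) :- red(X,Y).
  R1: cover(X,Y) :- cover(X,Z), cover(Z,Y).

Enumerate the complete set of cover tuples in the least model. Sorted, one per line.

round 1: derive cover(a,h) via R0 from red(a,h)
round 1: derive cover(b,i) via R0 from red(b,i)
round 1: derive cover(h,f) via R0 from red(h,f)
round 1: derive cover(h,g) via R0 from red(h,g)
round 1: derive cover(h,h) via R0 from red(h,h)
round 1: derive cover(h,j) via R0 from red(h,j)
round 1: derive cover(i,a) via R0 from red(i,a)
round 1: derive cover(j,e) via R0 from red(j,e)
round 2: derive cover(a,f) via R1 from cover(a,h), cover(h,f)
round 2: derive cover(a,g) via R1 from cover(a,h), cover(h,g)
round 2: derive cover(a,j) via R1 from cover(a,h), cover(h,j)
round 2: derive cover(b,a) via R1 from cover(b,i), cover(i,a)
round 2: derive cover(h,e) via R1 from cover(h,j), cover(j,e)
round 2: derive cover(i,h) via R1 from cover(i,a), cover(a,h)
round 3: derive cover(a,e) via R1 from cover(a,h), cover(h,e)
round 3: derive cover(b,f) via R1 from cover(b,a), cover(a,f)
round 3: derive cover(b,g) via R1 from cover(b,a), cover(a,g)
round 3: derive cover(b,h) via R1 from cover(b,a), cover(a,h)
round 3: derive cover(b,j) via R1 from cover(b,a), cover(a,j)
round 3: derive cover(i,e) via R1 from cover(i,h), cover(h,e)
round 3: derive cover(i,f) via R1 from cover(i,a), cover(a,f)
round 3: derive cover(i,g) via R1 from cover(i,a), cover(a,g)
round 3: derive cover(i,j) via R1 from cover(i,a), cover(a,j)
round 4: derive cover(b,e) via R1 from cover(b,a), cover(a,e)

cover(a,e)
cover(a,f)
cover(a,g)
cover(a,h)
cover(a,j)
cover(b,a)
cover(b,e)
cover(b,f)
cover(b,g)
cover(b,h)
cover(b,i)
cover(b,j)
cover(h,e)
cover(h,f)
cover(h,g)
cover(h,h)
cover(h,j)
cover(i,a)
cover(i,e)
cover(i,f)
cover(i,g)
cover(i,h)
cover(i,j)
cover(j,e)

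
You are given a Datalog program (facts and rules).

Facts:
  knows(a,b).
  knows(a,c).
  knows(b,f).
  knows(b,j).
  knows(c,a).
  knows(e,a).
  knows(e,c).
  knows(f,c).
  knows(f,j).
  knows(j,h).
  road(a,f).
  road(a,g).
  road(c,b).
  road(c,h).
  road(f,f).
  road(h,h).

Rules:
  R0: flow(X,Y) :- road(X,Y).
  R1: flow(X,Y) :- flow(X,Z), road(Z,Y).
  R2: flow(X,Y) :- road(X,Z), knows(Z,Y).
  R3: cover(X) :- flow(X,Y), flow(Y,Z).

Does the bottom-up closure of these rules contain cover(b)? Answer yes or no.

no

round 1: derive flow(a,f) via R0 from road(a,f)
round 1: derive flow(a,g) via R0 from road(a,g)
round 1: derive flow(c,b) via R0 from road(c,b)
round 1: derive flow(c,h) via R0 from road(c,h)
round 1: derive flow(f,f) via R0 from road(f,f)
round 1: derive flow(h,h) via R0 from road(h,h)
round 1: derive flow(a,c) via R2 from road(a,f), knows(f,c)
round 1: derive flow(a,j) via R2 from road(a,f), knows(f,j)
round 1: derive flow(c,f) via R2 from road(c,b), knows(b,f)
round 1: derive flow(c,j) via R2 from road(c,b), knows(b,j)
round 1: derive flow(f,c) via R2 from road(f,f), knows(f,c)
round 1: derive flow(f,j) via R2 from road(f,f), knows(f,j)
round 2: derive flow(a,b) via R1 from flow(a,c), road(c,b)
round 2: derive flow(a,h) via R1 from flow(a,c), road(c,h)
round 2: derive flow(f,b) via R1 from flow(f,c), road(c,b)
round 2: derive flow(f,h) via R1 from flow(f,c), road(c,h)
round 2: derive cover(a) via R3 from flow(a,c), flow(c,b)
round 2: derive cover(c) via R3 from flow(c,f), flow(f,c)
round 2: derive cover(f) via R3 from flow(f,c), flow(c,b)
round 2: derive cover(h) via R3 from flow(h,h), flow(h,h)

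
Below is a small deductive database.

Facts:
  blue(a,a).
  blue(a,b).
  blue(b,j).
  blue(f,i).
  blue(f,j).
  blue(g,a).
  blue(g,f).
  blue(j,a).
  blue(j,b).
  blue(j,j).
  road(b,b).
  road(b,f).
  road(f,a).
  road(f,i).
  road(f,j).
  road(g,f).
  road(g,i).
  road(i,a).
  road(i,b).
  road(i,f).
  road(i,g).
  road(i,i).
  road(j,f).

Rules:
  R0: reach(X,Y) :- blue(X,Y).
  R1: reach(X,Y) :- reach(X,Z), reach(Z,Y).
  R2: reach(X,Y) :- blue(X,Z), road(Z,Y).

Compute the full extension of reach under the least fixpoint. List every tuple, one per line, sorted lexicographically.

reach(a,a)
reach(a,b)
reach(a,f)
reach(a,g)
reach(a,i)
reach(a,j)
reach(b,a)
reach(b,b)
reach(b,f)
reach(b,g)
reach(b,i)
reach(b,j)
reach(f,a)
reach(f,b)
reach(f,f)
reach(f,g)
reach(f,i)
reach(f,j)
reach(g,a)
reach(g,b)
reach(g,f)
reach(g,g)
reach(g,i)
reach(g,j)
reach(j,a)
reach(j,b)
reach(j,f)
reach(j,g)
reach(j,i)
reach(j,j)

round 1: derive reach(a,a) via R0 from blue(a,a)
round 1: derive reach(a,b) via R0 from blue(a,b)
round 1: derive reach(b,j) via R0 from blue(b,j)
round 1: derive reach(f,i) via R0 from blue(f,i)
round 1: derive reach(f,j) via R0 from blue(f,j)
round 1: derive reach(g,a) via R0 from blue(g,a)
round 1: derive reach(g,f) via R0 from blue(g,f)
round 1: derive reach(j,a) via R0 from blue(j,a)
round 1: derive reach(j,b) via R0 from blue(j,b)
round 1: derive reach(j,j) via R0 from blue(j,j)
round 1: derive reach(a,f) via R2 from blue(a,b), road(b,f)
round 1: derive reach(b,f) via R2 from blue(b,j), road(j,f)
round 1: derive reach(f,a) via R2 from blue(f,i), road(i,a)
round 1: derive reach(f,b) via R2 from blue(f,i), road(i,b)
round 1: derive reach(f,f) via R2 from blue(f,i), road(i,f)
round 1: derive reach(f,g) via R2 from blue(f,i), road(i,g)
round 1: derive reach(g,i) via R2 from blue(g,f), road(f,i)
round 1: derive reach(g,j) via R2 from blue(g,f), road(f,j)
round 1: derive reach(j,f) via R2 from blue(j,b), road(b,f)
round 2: derive reach(a,g) via R1 from reach(a,f), reach(f,g)
round 2: derive reach(a,i) via R1 from reach(a,f), reach(f,i)
round 2: derive reach(a,j) via R1 from reach(a,b), reach(b,j)
round 2: derive reach(b,a) via R1 from reach(b,f), reach(f,a)
round 2: derive reach(b,b) via R1 from reach(b,f), reach(f,b)
round 2: derive reach(b,g) via R1 from reach(b,f), reach(f,g)
round 2: derive reach(b,i) via R1 from reach(b,f), reach(f,i)
round 2: derive reach(g,b) via R1 from reach(g,a), reach(a,b)
round 2: derive reach(g,g) via R1 from reach(g,f), reach(f,g)
round 2: derive reach(j,g) via R1 from reach(j,f), reach(f,g)
round 2: derive reach(j,i) via R1 from reach(j,f), reach(f,i)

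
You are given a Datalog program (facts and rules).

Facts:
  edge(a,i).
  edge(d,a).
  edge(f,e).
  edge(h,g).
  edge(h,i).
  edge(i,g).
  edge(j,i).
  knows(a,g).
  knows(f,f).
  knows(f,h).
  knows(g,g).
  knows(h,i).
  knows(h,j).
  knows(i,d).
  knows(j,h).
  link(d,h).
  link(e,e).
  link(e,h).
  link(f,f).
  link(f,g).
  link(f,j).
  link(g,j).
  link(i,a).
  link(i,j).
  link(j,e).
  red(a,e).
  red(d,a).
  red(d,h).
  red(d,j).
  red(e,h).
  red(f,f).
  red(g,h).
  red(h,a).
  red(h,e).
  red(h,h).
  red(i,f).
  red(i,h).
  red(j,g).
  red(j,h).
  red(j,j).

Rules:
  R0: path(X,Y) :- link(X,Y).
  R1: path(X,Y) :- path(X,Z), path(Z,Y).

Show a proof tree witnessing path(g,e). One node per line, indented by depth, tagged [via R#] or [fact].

round 1: derive path(d,h) via R0 from link(d,h)
round 1: derive path(e,e) via R0 from link(e,e)
round 1: derive path(e,h) via R0 from link(e,h)
round 1: derive path(f,f) via R0 from link(f,f)
round 1: derive path(f,g) via R0 from link(f,g)
round 1: derive path(f,j) via R0 from link(f,j)
round 1: derive path(g,j) via R0 from link(g,j)
round 1: derive path(i,a) via R0 from link(i,a)
round 1: derive path(i,j) via R0 from link(i,j)
round 1: derive path(j,e) via R0 from link(j,e)
round 2: derive path(f,e) via R1 from path(f,j), path(j,e)
round 2: derive path(g,e) via R1 from path(g,j), path(j,e)
round 2: derive path(i,e) via R1 from path(i,j), path(j,e)
round 2: derive path(j,h) via R1 from path(j,e), path(e,h)
round 3: derive path(f,h) via R1 from path(f,e), path(e,h)
round 3: derive path(g,h) via R1 from path(g,e), path(e,h)
round 3: derive path(i,h) via R1 from path(i,e), path(e,h)

path(g,e)  [via R1]
  path(g,j)  [via R0]
    link(g,j)  [fact]
  path(j,e)  [via R0]
    link(j,e)  [fact]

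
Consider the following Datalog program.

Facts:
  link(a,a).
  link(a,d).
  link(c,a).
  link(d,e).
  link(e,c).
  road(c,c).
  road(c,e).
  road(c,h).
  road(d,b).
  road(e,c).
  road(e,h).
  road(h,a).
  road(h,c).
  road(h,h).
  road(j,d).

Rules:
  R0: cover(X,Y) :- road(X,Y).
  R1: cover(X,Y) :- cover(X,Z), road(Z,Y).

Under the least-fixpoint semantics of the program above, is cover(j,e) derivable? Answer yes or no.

no

round 1: derive cover(c,c) via R0 from road(c,c)
round 1: derive cover(c,e) via R0 from road(c,e)
round 1: derive cover(c,h) via R0 from road(c,h)
round 1: derive cover(d,b) via R0 from road(d,b)
round 1: derive cover(e,c) via R0 from road(e,c)
round 1: derive cover(e,h) via R0 from road(e,h)
round 1: derive cover(h,a) via R0 from road(h,a)
round 1: derive cover(h,c) via R0 from road(h,c)
round 1: derive cover(h,h) via R0 from road(h,h)
round 1: derive cover(j,d) via R0 from road(j,d)
round 2: derive cover(c,a) via R1 from cover(c,h), road(h,a)
round 2: derive cover(e,a) via R1 from cover(e,h), road(h,a)
round 2: derive cover(e,e) via R1 from cover(e,c), road(c,e)
round 2: derive cover(h,e) via R1 from cover(h,c), road(c,e)
round 2: derive cover(j,b) via R1 from cover(j,d), road(d,b)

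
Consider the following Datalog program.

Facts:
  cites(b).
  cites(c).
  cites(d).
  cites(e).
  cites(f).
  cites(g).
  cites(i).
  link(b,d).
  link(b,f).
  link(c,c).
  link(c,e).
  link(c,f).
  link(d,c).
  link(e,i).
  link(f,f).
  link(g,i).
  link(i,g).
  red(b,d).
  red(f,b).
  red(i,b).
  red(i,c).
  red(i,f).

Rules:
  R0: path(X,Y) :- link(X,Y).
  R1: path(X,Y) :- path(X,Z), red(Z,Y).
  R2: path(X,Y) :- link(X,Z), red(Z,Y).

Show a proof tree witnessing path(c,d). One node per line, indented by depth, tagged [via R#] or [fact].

path(c,d)  [via R1]
  path(c,b)  [via R2]
    link(c,f)  [fact]
    red(f,b)  [fact]
  red(b,d)  [fact]

round 1: derive path(b,d) via R0 from link(b,d)
round 1: derive path(b,f) via R0 from link(b,f)
round 1: derive path(c,c) via R0 from link(c,c)
round 1: derive path(c,e) via R0 from link(c,e)
round 1: derive path(c,f) via R0 from link(c,f)
round 1: derive path(d,c) via R0 from link(d,c)
round 1: derive path(e,i) via R0 from link(e,i)
round 1: derive path(f,f) via R0 from link(f,f)
round 1: derive path(g,i) via R0 from link(g,i)
round 1: derive path(i,g) via R0 from link(i,g)
round 1: derive path(b,b) via R2 from link(b,f), red(f,b)
round 1: derive path(c,b) via R2 from link(c,f), red(f,b)
round 1: derive path(e,b) via R2 from link(e,i), red(i,b)
round 1: derive path(e,c) via R2 from link(e,i), red(i,c)
round 1: derive path(e,f) via R2 from link(e,i), red(i,f)
round 1: derive path(f,b) via R2 from link(f,f), red(f,b)
round 1: derive path(g,b) via R2 from link(g,i), red(i,b)
round 1: derive path(g,c) via R2 from link(g,i), red(i,c)
round 1: derive path(g,f) via R2 from link(g,i), red(i,f)
round 2: derive path(c,d) via R1 from path(c,b), red(b,d)
round 2: derive path(e,d) via R1 from path(e,b), red(b,d)
round 2: derive path(f,d) via R1 from path(f,b), red(b,d)
round 2: derive path(g,d) via R1 from path(g,b), red(b,d)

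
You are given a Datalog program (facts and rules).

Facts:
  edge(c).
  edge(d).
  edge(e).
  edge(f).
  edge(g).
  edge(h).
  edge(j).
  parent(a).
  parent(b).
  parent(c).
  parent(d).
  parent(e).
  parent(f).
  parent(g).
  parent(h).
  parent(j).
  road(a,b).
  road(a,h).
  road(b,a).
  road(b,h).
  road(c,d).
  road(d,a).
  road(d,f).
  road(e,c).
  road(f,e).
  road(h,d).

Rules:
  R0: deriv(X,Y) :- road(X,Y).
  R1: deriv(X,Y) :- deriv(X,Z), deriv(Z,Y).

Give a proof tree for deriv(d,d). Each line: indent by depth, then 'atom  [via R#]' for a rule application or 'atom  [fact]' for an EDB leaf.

deriv(d,d)  [via R1]
  deriv(d,a)  [via R0]
    road(d,a)  [fact]
  deriv(a,d)  [via R1]
    deriv(a,h)  [via R0]
      road(a,h)  [fact]
    deriv(h,d)  [via R0]
      road(h,d)  [fact]

round 1: derive deriv(a,b) via R0 from road(a,b)
round 1: derive deriv(a,h) via R0 from road(a,h)
round 1: derive deriv(b,a) via R0 from road(b,a)
round 1: derive deriv(b,h) via R0 from road(b,h)
round 1: derive deriv(c,d) via R0 from road(c,d)
round 1: derive deriv(d,a) via R0 from road(d,a)
round 1: derive deriv(d,f) via R0 from road(d,f)
round 1: derive deriv(e,c) via R0 from road(e,c)
round 1: derive deriv(f,e) via R0 from road(f,e)
round 1: derive deriv(h,d) via R0 from road(h,d)
round 2: derive deriv(a,a) via R1 from deriv(a,b), deriv(b,a)
round 2: derive deriv(a,d) via R1 from deriv(a,h), deriv(h,d)
round 2: derive deriv(b,b) via R1 from deriv(b,a), deriv(a,b)
round 2: derive deriv(b,d) via R1 from deriv(b,h), deriv(h,d)
round 2: derive deriv(c,a) via R1 from deriv(c,d), deriv(d,a)
round 2: derive deriv(c,f) via R1 from deriv(c,d), deriv(d,f)
round 2: derive deriv(d,b) via R1 from deriv(d,a), deriv(a,b)
round 2: derive deriv(d,e) via R1 from deriv(d,f), deriv(f,e)
round 2: derive deriv(d,h) via R1 from deriv(d,a), deriv(a,h)
round 2: derive deriv(e,d) via R1 from deriv(e,c), deriv(c,d)
round 2: derive deriv(f,c) via R1 from deriv(f,e), deriv(e,c)
round 2: derive deriv(h,a) via R1 from deriv(h,d), deriv(d,a)
round 2: derive deriv(h,f) via R1 from deriv(h,d), deriv(d,f)
round 3: derive deriv(a,e) via R1 from deriv(a,d), deriv(d,e)
round 3: derive deriv(a,f) via R1 from deriv(a,d), deriv(d,f)
round 3: derive deriv(b,e) via R1 from deriv(b,d), deriv(d,e)
round 3: derive deriv(b,f) via R1 from deriv(b,d), deriv(d,f)
round 3: derive deriv(c,b) via R1 from deriv(c,a), deriv(a,b)
round 3: derive deriv(c,c) via R1 from deriv(c,f), deriv(f,c)
round 3: derive deriv(c,e) via R1 from deriv(c,d), deriv(d,e)
round 3: derive deriv(c,h) via R1 from deriv(c,a), deriv(a,h)
round 3: derive deriv(d,c) via R1 from deriv(d,e), deriv(e,c)
round 3: derive deriv(d,d) via R1 from deriv(d,a), deriv(a,d)
round 3: derive deriv(e,a) via R1 from deriv(e,c), deriv(c,a)
round 3: derive deriv(e,b) via R1 from deriv(e,d), deriv(d,b)
round 3: derive deriv(e,e) via R1 from deriv(e,d), deriv(d,e)
round 3: derive deriv(e,f) via R1 from deriv(e,c), deriv(c,f)
round 3: derive deriv(e,h) via R1 from deriv(e,d), deriv(d,h)
round 3: derive deriv(f,a) via R1 from deriv(f,c), deriv(c,a)
round 3: derive deriv(f,d) via R1 from deriv(f,c), deriv(c,d)
round 3: derive deriv(f,f) via R1 from deriv(f,c), deriv(c,f)
round 3: derive deriv(h,b) via R1 from deriv(h,a), deriv(a,b)
round 3: derive deriv(h,c) via R1 from deriv(h,f), deriv(f,c)
round 3: derive deriv(h,e) via R1 from deriv(h,d), deriv(d,e)
round 3: derive deriv(h,h) via R1 from deriv(h,a), deriv(a,h)
round 4: derive deriv(a,c) via R1 from deriv(a,d), deriv(d,c)
round 4: derive deriv(b,c) via R1 from deriv(b,d), deriv(d,c)
round 4: derive deriv(f,b) via R1 from deriv(f,a), deriv(a,b)
round 4: derive deriv(f,h) via R1 from deriv(f,a), deriv(a,h)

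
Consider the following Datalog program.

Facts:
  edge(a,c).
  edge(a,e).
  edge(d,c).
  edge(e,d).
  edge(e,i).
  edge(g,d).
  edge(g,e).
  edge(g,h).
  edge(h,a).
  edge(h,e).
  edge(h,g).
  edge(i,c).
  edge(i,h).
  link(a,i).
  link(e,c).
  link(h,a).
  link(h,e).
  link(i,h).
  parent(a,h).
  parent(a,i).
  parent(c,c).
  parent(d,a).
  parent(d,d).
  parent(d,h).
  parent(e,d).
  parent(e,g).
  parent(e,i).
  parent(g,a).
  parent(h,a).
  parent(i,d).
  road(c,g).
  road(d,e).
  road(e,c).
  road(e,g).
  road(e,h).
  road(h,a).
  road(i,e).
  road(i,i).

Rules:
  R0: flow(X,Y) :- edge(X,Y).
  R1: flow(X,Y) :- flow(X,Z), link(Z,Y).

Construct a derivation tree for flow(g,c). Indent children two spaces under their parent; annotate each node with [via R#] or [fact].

flow(g,c)  [via R1]
  flow(g,e)  [via R0]
    edge(g,e)  [fact]
  link(e,c)  [fact]

round 1: derive flow(a,c) via R0 from edge(a,c)
round 1: derive flow(a,e) via R0 from edge(a,e)
round 1: derive flow(d,c) via R0 from edge(d,c)
round 1: derive flow(e,d) via R0 from edge(e,d)
round 1: derive flow(e,i) via R0 from edge(e,i)
round 1: derive flow(g,d) via R0 from edge(g,d)
round 1: derive flow(g,e) via R0 from edge(g,e)
round 1: derive flow(g,h) via R0 from edge(g,h)
round 1: derive flow(h,a) via R0 from edge(h,a)
round 1: derive flow(h,e) via R0 from edge(h,e)
round 1: derive flow(h,g) via R0 from edge(h,g)
round 1: derive flow(i,c) via R0 from edge(i,c)
round 1: derive flow(i,h) via R0 from edge(i,h)
round 2: derive flow(e,h) via R1 from flow(e,i), link(i,h)
round 2: derive flow(g,a) via R1 from flow(g,h), link(h,a)
round 2: derive flow(g,c) via R1 from flow(g,e), link(e,c)
round 2: derive flow(h,c) via R1 from flow(h,e), link(e,c)
round 2: derive flow(h,i) via R1 from flow(h,a), link(a,i)
round 2: derive flow(i,a) via R1 from flow(i,h), link(h,a)
round 2: derive flow(i,e) via R1 from flow(i,h), link(h,e)
round 3: derive flow(e,a) via R1 from flow(e,h), link(h,a)
round 3: derive flow(e,e) via R1 from flow(e,h), link(h,e)
round 3: derive flow(g,i) via R1 from flow(g,a), link(a,i)
round 3: derive flow(h,h) via R1 from flow(h,i), link(i,h)
round 3: derive flow(i,i) via R1 from flow(i,a), link(a,i)
round 4: derive flow(e,c) via R1 from flow(e,e), link(e,c)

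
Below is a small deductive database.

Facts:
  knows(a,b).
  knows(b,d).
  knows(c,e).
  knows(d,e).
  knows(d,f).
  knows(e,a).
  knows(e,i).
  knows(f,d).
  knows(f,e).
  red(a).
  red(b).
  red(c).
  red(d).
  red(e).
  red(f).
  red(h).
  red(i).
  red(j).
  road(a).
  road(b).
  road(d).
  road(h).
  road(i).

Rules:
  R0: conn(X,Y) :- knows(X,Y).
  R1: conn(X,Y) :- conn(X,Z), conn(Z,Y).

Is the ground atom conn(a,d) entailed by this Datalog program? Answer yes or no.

round 1: derive conn(a,b) via R0 from knows(a,b)
round 1: derive conn(b,d) via R0 from knows(b,d)
round 1: derive conn(c,e) via R0 from knows(c,e)
round 1: derive conn(d,e) via R0 from knows(d,e)
round 1: derive conn(d,f) via R0 from knows(d,f)
round 1: derive conn(e,a) via R0 from knows(e,a)
round 1: derive conn(e,i) via R0 from knows(e,i)
round 1: derive conn(f,d) via R0 from knows(f,d)
round 1: derive conn(f,e) via R0 from knows(f,e)
round 2: derive conn(a,d) via R1 from conn(a,b), conn(b,d)
round 2: derive conn(b,e) via R1 from conn(b,d), conn(d,e)
round 2: derive conn(b,f) via R1 from conn(b,d), conn(d,f)
round 2: derive conn(c,a) via R1 from conn(c,e), conn(e,a)
round 2: derive conn(c,i) via R1 from conn(c,e), conn(e,i)
round 2: derive conn(d,a) via R1 from conn(d,e), conn(e,a)
round 2: derive conn(d,d) via R1 from conn(d,f), conn(f,d)
round 2: derive conn(d,i) via R1 from conn(d,e), conn(e,i)
round 2: derive conn(e,b) via R1 from conn(e,a), conn(a,b)
round 2: derive conn(f,a) via R1 from conn(f,e), conn(e,a)
round 2: derive conn(f,f) via R1 from conn(f,d), conn(d,f)
round 2: derive conn(f,i) via R1 from conn(f,e), conn(e,i)
round 3: derive conn(a,a) via R1 from conn(a,d), conn(d,a)
round 3: derive conn(a,e) via R1 from conn(a,b), conn(b,e)
round 3: derive conn(a,f) via R1 from conn(a,b), conn(b,f)
round 3: derive conn(a,i) via R1 from conn(a,d), conn(d,i)
round 3: derive conn(b,a) via R1 from conn(b,d), conn(d,a)
round 3: derive conn(b,b) via R1 from conn(b,e), conn(e,b)
round 3: derive conn(b,i) via R1 from conn(b,d), conn(d,i)
round 3: derive conn(c,b) via R1 from conn(c,a), conn(a,b)
round 3: derive conn(c,d) via R1 from conn(c,a), conn(a,d)
round 3: derive conn(d,b) via R1 from conn(d,a), conn(a,b)
round 3: derive conn(e,d) via R1 from conn(e,a), conn(a,d)
round 3: derive conn(e,e) via R1 from conn(e,b), conn(b,e)
round 3: derive conn(e,f) via R1 from conn(e,b), conn(b,f)
round 3: derive conn(f,b) via R1 from conn(f,a), conn(a,b)
round 4: derive conn(c,f) via R1 from conn(c,a), conn(a,f)

yes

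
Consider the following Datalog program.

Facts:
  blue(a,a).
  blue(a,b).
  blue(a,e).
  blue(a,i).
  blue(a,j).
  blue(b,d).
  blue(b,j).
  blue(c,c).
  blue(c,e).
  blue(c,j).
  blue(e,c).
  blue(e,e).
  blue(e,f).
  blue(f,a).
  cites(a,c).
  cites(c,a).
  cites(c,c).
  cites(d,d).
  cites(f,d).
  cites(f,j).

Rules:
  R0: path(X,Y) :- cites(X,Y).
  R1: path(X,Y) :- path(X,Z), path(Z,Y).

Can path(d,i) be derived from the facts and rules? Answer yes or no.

round 1: derive path(a,c) via R0 from cites(a,c)
round 1: derive path(c,a) via R0 from cites(c,a)
round 1: derive path(c,c) via R0 from cites(c,c)
round 1: derive path(d,d) via R0 from cites(d,d)
round 1: derive path(f,d) via R0 from cites(f,d)
round 1: derive path(f,j) via R0 from cites(f,j)
round 2: derive path(a,a) via R1 from path(a,c), path(c,a)

no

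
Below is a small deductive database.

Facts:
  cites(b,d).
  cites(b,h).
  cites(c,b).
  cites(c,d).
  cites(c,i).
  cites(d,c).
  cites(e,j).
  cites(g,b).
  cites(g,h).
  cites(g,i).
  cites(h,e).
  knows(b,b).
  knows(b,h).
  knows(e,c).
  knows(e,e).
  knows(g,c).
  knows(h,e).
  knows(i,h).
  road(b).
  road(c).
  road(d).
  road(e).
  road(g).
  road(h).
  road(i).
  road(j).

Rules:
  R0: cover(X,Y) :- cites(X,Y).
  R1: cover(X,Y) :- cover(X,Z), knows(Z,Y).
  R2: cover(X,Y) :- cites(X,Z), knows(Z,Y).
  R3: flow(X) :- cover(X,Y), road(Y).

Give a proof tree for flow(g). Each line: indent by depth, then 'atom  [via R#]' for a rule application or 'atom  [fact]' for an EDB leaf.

round 1: derive cover(b,d) via R0 from cites(b,d)
round 1: derive cover(b,h) via R0 from cites(b,h)
round 1: derive cover(c,b) via R0 from cites(c,b)
round 1: derive cover(c,d) via R0 from cites(c,d)
round 1: derive cover(c,i) via R0 from cites(c,i)
round 1: derive cover(d,c) via R0 from cites(d,c)
round 1: derive cover(e,j) via R0 from cites(e,j)
round 1: derive cover(g,b) via R0 from cites(g,b)
round 1: derive cover(g,h) via R0 from cites(g,h)
round 1: derive cover(g,i) via R0 from cites(g,i)
round 1: derive cover(h,e) via R0 from cites(h,e)
round 1: derive cover(b,e) via R2 from cites(b,h), knows(h,e)
round 1: derive cover(c,h) via R2 from cites(c,b), knows(b,h)
round 1: derive cover(g,e) via R2 from cites(g,h), knows(h,e)
round 1: derive cover(h,c) via R2 from cites(h,e), knows(e,c)
round 2: derive cover(b,c) via R1 from cover(b,e), knows(e,c)
round 2: derive cover(c,e) via R1 from cover(c,h), knows(h,e)
round 2: derive cover(g,c) via R1 from cover(g,e), knows(e,c)
round 2: derive flow(b) via R3 from cover(b,d), road(d)
round 2: derive flow(c) via R3 from cover(c,b), road(b)
round 2: derive flow(d) via R3 from cover(d,c), road(c)
round 2: derive flow(e) via R3 from cover(e,j), road(j)
round 2: derive flow(g) via R3 from cover(g,b), road(b)
round 2: derive flow(h) via R3 from cover(h,c), road(c)
round 3: derive cover(c,c) via R1 from cover(c,e), knows(e,c)

flow(g)  [via R3]
  cover(g,b)  [via R0]
    cites(g,b)  [fact]
  road(b)  [fact]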